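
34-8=26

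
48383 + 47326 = 95709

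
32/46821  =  32/46821 = 0.00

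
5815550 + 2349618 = 8165168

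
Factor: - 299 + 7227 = 2^4*433^1 = 6928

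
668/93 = 7 + 17/93= 7.18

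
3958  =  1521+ 2437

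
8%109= 8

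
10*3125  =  31250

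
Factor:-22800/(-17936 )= 75/59 = 3^1*5^2 * 59^( - 1 )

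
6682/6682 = 1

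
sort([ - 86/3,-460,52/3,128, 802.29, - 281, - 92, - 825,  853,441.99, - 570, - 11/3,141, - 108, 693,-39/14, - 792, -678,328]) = [ - 825, - 792, - 678, - 570, - 460 , - 281, - 108,-92, - 86/3, - 11/3, - 39/14,52/3,128, 141,328 , 441.99,693, 802.29,853]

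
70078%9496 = 3606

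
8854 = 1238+7616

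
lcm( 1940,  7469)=149380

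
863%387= 89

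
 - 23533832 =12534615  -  36068447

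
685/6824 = 685/6824 = 0.10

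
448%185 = 78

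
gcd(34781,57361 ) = 1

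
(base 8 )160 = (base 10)112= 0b1110000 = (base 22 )52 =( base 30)3m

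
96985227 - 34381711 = 62603516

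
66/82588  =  3/3754 = 0.00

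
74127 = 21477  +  52650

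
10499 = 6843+3656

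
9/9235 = 9/9235 = 0.00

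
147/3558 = 49/1186 = 0.04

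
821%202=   13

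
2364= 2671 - 307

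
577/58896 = 577/58896 = 0.01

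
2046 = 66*31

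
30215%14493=1229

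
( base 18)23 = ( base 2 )100111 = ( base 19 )21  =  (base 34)15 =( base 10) 39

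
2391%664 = 399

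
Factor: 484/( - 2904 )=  - 2^( -1 )*3^( - 1 )=- 1/6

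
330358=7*47194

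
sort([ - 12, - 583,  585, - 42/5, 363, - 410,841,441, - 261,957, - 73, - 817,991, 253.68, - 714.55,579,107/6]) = [ - 817, - 714.55, - 583,-410,  -  261, - 73, - 12, - 42/5, 107/6,253.68,363,  441, 579, 585, 841,957,991]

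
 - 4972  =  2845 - 7817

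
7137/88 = 81 + 9/88  =  81.10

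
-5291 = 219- 5510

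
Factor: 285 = 3^1*5^1*19^1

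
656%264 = 128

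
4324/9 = 4324/9=480.44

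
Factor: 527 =17^1*31^1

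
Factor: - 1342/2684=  - 2^ ( - 1 )= - 1/2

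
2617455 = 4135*633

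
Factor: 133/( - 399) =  - 1/3 =- 3^( - 1)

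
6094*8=48752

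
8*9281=74248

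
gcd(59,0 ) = 59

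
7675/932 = 8 + 219/932=8.23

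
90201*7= 631407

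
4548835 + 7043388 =11592223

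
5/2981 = 5/2981 = 0.00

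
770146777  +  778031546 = 1548178323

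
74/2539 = 74/2539 = 0.03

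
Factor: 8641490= 2^1*5^1*11^1*13^1*6043^1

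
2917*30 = 87510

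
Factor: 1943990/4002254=971995/2001127 = 5^1*73^1*2663^1 * 2001127^( - 1)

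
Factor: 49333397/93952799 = 223^(  -  1 )*2371^1*20807^1*421313^( - 1) 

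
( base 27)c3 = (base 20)g7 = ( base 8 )507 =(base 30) AR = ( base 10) 327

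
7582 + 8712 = 16294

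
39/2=39/2 = 19.50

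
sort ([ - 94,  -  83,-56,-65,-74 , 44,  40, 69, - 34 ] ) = [ - 94,- 83, - 74 , - 65,-56,  -  34  ,  40, 44, 69] 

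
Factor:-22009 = - 13^1 * 1693^1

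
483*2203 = 1064049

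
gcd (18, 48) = 6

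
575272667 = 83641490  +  491631177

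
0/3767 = 0 = 0.00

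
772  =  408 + 364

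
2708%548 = 516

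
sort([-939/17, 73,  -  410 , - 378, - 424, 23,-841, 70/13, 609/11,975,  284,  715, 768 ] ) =[-841, - 424, - 410, - 378,  -  939/17,70/13, 23 , 609/11, 73, 284, 715 , 768,975 ]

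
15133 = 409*37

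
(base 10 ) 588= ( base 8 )1114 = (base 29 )K8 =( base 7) 1500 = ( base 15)293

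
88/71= 88/71=1.24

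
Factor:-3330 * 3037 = - 2^1 * 3^2*5^1*37^1*3037^1  =  -10113210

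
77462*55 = 4260410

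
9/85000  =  9/85000=0.00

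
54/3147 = 18/1049 = 0.02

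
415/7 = 415/7=59.29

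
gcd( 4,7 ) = 1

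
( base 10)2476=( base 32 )2DC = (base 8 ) 4654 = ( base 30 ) 2mg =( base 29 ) 2RB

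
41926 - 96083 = -54157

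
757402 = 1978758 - 1221356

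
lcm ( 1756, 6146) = 12292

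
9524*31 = 295244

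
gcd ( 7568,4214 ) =86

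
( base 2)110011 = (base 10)51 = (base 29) 1m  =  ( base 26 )1P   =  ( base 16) 33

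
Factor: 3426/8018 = 3^1*19^( - 1 )*211^( - 1)*571^1 = 1713/4009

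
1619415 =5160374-3540959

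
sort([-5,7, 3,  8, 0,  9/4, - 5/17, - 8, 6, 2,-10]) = [ - 10, - 8, - 5, - 5/17, 0, 2, 9/4,3,6,7, 8]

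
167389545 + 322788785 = 490178330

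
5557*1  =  5557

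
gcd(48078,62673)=3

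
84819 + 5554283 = 5639102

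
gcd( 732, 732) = 732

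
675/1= 675 = 675.00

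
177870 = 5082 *35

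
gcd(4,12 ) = 4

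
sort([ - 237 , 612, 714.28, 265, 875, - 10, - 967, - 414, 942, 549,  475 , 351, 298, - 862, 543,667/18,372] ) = [ - 967, - 862,  -  414,-237, - 10,667/18,  265, 298, 351,372, 475, 543,549, 612, 714.28,875, 942 ] 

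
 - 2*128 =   -  256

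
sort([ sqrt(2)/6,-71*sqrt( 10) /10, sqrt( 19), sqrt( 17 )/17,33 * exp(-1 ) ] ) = [ - 71 * sqrt( 10) /10, sqrt( 2 )/6,sqrt( 17)/17,sqrt( 19), 33*exp (-1) ]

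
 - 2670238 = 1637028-4307266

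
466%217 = 32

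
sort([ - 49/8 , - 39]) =[ - 39,- 49/8 ]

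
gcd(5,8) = 1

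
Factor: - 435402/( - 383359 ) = 2^1*3^3*11^1*523^( - 1 ) = 594/523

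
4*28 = 112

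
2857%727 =676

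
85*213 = 18105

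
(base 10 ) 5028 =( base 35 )43N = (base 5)130103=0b1001110100100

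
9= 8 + 1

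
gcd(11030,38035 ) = 5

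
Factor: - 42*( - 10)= 2^2*3^1*5^1*7^1=420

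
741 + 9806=10547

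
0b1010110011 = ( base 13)412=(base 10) 691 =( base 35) JQ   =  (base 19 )1h7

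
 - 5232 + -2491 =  - 7723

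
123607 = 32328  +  91279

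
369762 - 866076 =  - 496314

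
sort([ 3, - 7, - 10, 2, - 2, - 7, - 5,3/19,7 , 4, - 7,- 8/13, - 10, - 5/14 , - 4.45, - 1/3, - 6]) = [  -  10,-10, - 7, - 7, - 7,- 6, - 5, - 4.45, - 2, - 8/13, - 5/14, - 1/3, 3/19,  2, 3,  4, 7]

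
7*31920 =223440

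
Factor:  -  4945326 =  - 2^1*3^1*107^1*7703^1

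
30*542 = 16260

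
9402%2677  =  1371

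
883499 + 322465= 1205964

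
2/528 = 1/264   =  0.00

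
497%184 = 129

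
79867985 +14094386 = 93962371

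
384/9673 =384/9673=0.04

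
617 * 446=275182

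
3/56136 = 1/18712 = 0.00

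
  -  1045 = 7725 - 8770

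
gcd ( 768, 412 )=4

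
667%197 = 76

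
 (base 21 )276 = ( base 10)1035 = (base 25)1ga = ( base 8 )2013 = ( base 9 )1370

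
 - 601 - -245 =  - 356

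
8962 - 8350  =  612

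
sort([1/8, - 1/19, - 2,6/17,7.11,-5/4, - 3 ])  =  [ - 3  , - 2, - 5/4, -1/19,1/8, 6/17,7.11 ] 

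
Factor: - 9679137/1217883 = -3226379/405961 = - 13^2*17^1*313^(-1)*1123^1*1297^( - 1)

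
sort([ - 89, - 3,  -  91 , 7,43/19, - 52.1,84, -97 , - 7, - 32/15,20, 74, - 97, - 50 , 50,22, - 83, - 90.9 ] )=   [ - 97 , - 97 , -91,  -  90.9, - 89  , - 83, - 52.1 , - 50, - 7, - 3, - 32/15, 43/19,7,20,  22,50, 74, 84 ]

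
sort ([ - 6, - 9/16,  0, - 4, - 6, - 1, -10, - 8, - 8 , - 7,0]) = [ -10, - 8, - 8, - 7, - 6, - 6,  -  4, - 1, - 9/16,0, 0] 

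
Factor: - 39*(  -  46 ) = 2^1 * 3^1*13^1*23^1 =1794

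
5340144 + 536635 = 5876779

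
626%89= 3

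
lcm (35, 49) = 245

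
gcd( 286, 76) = 2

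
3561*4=14244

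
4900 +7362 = 12262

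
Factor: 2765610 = 2^1*3^3*5^1 * 10243^1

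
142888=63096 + 79792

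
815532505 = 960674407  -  145141902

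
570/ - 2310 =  - 19/77 = - 0.25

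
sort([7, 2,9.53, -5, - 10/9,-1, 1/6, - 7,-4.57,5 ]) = [ - 7, - 5, - 4.57 ,- 10/9, - 1, 1/6, 2,5,7 , 9.53]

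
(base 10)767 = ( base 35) LW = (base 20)1i7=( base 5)11032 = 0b1011111111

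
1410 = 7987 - 6577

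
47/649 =47/649 = 0.07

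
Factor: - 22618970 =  - 2^1 * 5^1*11^1*205627^1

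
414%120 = 54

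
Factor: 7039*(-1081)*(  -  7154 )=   54435923486 =2^1*7^2 * 23^1*47^1*73^1*7039^1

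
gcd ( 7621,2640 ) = 1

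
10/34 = 5/17= 0.29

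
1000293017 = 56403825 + 943889192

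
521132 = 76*6857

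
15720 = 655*24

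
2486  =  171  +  2315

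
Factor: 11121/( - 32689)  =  -3^1*11^1*97^(- 1)  =  - 33/97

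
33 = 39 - 6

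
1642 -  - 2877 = 4519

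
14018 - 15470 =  - 1452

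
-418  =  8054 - 8472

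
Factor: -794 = - 2^1*397^1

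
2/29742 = 1/14871 = 0.00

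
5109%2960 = 2149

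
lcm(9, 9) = 9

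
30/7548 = 5/1258=0.00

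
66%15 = 6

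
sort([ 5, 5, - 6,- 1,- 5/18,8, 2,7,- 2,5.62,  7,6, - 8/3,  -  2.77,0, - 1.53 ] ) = [ - 6,-2.77, - 8/3,  -  2, - 1.53, - 1,-5/18,0,2,5,5, 5.62,6,7,7,  8]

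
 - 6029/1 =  - 6029 = - 6029.00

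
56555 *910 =51465050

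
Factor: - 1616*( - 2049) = 2^4*3^1 * 101^1*683^1 = 3311184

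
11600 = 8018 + 3582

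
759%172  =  71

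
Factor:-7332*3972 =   -  2^4*3^2*13^1*47^1*331^1 = - 29122704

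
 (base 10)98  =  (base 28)3e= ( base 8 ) 142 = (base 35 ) 2s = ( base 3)10122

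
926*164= 151864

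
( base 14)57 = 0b1001101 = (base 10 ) 77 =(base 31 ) 2f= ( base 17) 49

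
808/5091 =808/5091 = 0.16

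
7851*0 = 0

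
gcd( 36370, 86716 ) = 2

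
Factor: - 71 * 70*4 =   -  2^3 * 5^1*7^1*71^1 = - 19880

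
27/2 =27/2=   13.50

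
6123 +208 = 6331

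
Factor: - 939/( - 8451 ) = 1/9 =3^ ( - 2)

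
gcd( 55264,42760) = 8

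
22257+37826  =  60083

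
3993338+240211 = 4233549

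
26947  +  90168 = 117115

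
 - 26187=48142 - 74329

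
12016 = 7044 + 4972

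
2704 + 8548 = 11252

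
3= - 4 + 7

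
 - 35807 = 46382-82189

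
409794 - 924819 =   -  515025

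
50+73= 123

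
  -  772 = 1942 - 2714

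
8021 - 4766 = 3255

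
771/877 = 771/877= 0.88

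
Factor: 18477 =3^2*2053^1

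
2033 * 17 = 34561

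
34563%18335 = 16228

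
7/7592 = 7/7592 = 0.00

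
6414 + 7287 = 13701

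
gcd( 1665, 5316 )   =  3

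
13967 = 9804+4163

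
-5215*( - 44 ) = 229460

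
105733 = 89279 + 16454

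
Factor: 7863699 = 3^1*739^1*3547^1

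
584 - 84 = 500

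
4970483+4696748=9667231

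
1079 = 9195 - 8116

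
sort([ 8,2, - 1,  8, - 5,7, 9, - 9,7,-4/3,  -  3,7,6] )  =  [  -  9,-5,- 3, - 4/3, - 1, 2,6, 7,  7, 7,8,  8, 9] 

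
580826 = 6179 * 94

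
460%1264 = 460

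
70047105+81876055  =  151923160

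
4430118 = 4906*903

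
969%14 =3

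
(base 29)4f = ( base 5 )1011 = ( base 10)131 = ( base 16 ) 83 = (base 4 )2003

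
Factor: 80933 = 80933^1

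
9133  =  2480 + 6653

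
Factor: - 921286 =-2^1*460643^1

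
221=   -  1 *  ( - 221 )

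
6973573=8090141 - 1116568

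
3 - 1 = 2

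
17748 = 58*306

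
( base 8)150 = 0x68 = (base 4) 1220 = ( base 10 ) 104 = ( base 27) 3N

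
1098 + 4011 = 5109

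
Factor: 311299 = 311299^1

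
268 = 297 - 29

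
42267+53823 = 96090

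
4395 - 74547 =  - 70152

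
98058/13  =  7542 + 12/13 = 7542.92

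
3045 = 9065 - 6020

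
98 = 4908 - 4810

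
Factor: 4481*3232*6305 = 91312742560 = 2^5*5^1*13^1*97^1* 101^1 *4481^1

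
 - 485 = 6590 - 7075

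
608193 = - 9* ( - 67577)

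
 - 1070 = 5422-6492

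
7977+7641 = 15618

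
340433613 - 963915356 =  -  623481743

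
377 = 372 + 5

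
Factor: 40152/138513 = 13384/46171 =2^3 * 7^1*239^1*46171^( - 1 )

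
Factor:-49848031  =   - 31^2*51871^1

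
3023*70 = 211610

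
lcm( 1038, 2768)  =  8304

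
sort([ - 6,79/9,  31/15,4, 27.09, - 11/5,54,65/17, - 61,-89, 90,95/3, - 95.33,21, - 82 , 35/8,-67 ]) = [ - 95.33,-89,-82, - 67, - 61,-6 , - 11/5,31/15,65/17,  4,35/8,79/9, 21, 27.09,95/3,54,90 ]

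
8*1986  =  15888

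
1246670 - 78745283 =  - 77498613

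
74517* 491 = 36587847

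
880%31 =12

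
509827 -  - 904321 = 1414148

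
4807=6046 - 1239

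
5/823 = 5/823 = 0.01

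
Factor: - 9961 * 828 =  - 8247708 = - 2^2*3^2*7^1*23^1 * 1423^1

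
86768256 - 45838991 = 40929265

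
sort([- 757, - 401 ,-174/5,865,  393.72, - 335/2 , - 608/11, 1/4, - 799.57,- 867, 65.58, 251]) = [ - 867, - 799.57, - 757, - 401, - 335/2, - 608/11,-174/5,  1/4,  65.58, 251, 393.72,865]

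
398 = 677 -279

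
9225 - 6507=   2718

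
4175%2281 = 1894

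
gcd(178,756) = 2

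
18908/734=25 + 279/367 = 25.76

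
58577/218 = 268+153/218 = 268.70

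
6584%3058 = 468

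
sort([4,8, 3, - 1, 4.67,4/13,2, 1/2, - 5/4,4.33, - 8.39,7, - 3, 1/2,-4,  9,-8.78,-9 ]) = [ - 9, - 8.78,-8.39, -4,-3  ,-5/4,- 1,4/13,1/2 , 1/2, 2, 3, 4,4.33, 4.67,  7, 8,9]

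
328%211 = 117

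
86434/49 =86434/49 = 1763.96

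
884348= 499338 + 385010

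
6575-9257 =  - 2682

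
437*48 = 20976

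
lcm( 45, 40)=360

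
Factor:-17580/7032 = -2^( - 1 )*5^1 = - 5/2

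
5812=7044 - 1232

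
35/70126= 5/10018 = 0.00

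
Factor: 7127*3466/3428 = 12351091/1714 = 2^( - 1)*857^( - 1)*1733^1*7127^1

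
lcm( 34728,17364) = 34728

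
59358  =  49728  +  9630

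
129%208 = 129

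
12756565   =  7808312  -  -4948253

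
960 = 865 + 95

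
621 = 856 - 235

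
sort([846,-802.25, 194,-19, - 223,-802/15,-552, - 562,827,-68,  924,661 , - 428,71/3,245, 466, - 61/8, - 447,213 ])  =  [  -  802.25, - 562, - 552,-447 ,-428, - 223, - 68, - 802/15,- 19, - 61/8, 71/3, 194, 213, 245, 466, 661,827,  846, 924]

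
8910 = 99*90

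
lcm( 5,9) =45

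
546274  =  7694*71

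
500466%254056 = 246410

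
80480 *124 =9979520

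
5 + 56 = 61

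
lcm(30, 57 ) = 570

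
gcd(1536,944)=16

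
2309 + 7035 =9344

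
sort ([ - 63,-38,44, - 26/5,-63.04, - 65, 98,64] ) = [  -  65, - 63.04,  -  63, - 38, - 26/5,44,64,  98 ] 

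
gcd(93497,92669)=1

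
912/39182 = 456/19591 = 0.02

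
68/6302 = 34/3151 = 0.01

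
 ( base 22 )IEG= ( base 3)110101200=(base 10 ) 9036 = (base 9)13350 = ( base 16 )234C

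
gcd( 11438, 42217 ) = 7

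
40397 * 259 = 10462823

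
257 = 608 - 351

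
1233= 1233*1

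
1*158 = 158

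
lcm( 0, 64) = 0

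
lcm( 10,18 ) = 90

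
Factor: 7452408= 2^3*3^1*19^1*59^1*277^1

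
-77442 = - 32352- 45090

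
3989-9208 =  - 5219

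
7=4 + 3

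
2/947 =2/947 = 0.00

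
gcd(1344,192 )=192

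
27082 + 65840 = 92922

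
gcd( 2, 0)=2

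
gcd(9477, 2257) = 1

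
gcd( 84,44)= 4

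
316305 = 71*4455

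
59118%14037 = 2970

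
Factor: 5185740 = 2^2*3^1*5^1 * 7^1*12347^1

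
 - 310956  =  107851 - 418807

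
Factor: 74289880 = 2^3* 5^1 * 7^2*29^1*1307^1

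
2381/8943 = 2381/8943 = 0.27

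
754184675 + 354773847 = 1108958522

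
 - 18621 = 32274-50895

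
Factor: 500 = 2^2*5^3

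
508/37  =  508/37=13.73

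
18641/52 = 358 + 25/52 = 358.48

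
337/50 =6 + 37/50 = 6.74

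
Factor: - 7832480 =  - 2^5 * 5^1* 48953^1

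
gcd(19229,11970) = 7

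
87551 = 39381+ 48170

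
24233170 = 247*98110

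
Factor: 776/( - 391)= - 2^3*17^( - 1) * 23^ ( - 1)*97^1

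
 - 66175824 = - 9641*6864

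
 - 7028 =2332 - 9360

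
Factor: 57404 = 2^2*113^1*  127^1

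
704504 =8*88063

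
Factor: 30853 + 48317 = 2^1*3^1*5^1* 7^1*13^1 * 29^1 = 79170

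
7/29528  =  7/29528= 0.00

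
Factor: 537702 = 2^1*3^1*11^1*8147^1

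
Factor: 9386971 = 11^1*109^1*7829^1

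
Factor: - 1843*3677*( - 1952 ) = 2^5*19^1*61^1*97^1 * 3677^1 = 13228139872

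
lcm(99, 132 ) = 396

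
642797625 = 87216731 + 555580894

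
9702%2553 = 2043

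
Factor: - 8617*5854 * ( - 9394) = 2^2*7^2 * 11^1 * 61^1  *1231^1*2927^1 =473870165692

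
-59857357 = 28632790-88490147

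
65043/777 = 21681/259 = 83.71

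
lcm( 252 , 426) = 17892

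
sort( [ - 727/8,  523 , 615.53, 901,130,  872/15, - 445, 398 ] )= [ - 445, - 727/8,872/15,130,398, 523,615.53,901]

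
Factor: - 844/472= - 2^(-1) * 59^( - 1)*211^1 = -211/118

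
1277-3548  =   - 2271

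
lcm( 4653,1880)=186120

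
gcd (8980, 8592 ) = 4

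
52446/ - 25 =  - 52446/25 = - 2097.84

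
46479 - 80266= - 33787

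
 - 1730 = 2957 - 4687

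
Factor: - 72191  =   - 7^1*  10313^1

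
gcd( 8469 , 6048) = 9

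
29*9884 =286636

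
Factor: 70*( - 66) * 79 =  - 2^2*  3^1 * 5^1* 7^1 * 11^1 * 79^1=- 364980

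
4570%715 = 280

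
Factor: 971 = 971^1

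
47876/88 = 11969/22 = 544.05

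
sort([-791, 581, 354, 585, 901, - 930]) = [ - 930, - 791, 354, 581, 585, 901 ]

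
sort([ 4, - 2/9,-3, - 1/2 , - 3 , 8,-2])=[ - 3 , - 3, - 2, - 1/2, - 2/9,  4, 8] 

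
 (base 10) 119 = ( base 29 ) 43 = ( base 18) 6B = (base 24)4n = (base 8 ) 167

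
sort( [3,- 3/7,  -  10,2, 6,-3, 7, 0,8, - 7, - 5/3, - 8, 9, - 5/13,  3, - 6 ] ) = [ - 10, - 8, - 7,  -  6, - 3 , - 5/3,-3/7,-5/13 , 0, 2,3,3, 6 , 7,8, 9 ]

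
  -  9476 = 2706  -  12182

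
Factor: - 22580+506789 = 3^2*11^1*67^1*73^1 = 484209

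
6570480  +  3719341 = 10289821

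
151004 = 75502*2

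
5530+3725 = 9255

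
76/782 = 38/391 =0.10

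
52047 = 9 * 5783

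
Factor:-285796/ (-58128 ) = 59/12 =2^( - 2)*3^( - 1 )*59^1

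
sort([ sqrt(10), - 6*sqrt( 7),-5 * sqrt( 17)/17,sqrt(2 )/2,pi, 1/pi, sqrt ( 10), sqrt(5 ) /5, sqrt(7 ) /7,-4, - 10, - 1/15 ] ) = [ - 6*sqrt ( 7 ),-10,-4,- 5*sqrt(17 )/17, - 1/15,1/pi, sqrt( 7 )/7,sqrt (5 )/5,sqrt( 2)/2 , pi,  sqrt(10 ),  sqrt( 10) ] 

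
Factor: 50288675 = 5^2*601^1 * 3347^1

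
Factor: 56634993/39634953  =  3^1 * 23^1*107^1*641^(  -  1)*2557^1*20611^( - 1 ) = 18878331/13211651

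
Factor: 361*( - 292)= - 2^2*19^2*73^1= -105412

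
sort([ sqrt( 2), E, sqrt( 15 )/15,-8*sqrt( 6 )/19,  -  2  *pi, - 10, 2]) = [-10,  -  2*pi, - 8*sqrt( 6)/19,sqrt( 15)/15, sqrt( 2), 2, E]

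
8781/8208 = 2927/2736 = 1.07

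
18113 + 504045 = 522158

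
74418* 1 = 74418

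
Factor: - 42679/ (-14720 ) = 2^( - 7 )*5^( - 1)*7^2*13^1*23^( - 1)*67^1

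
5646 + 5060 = 10706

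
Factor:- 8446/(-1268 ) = 4223/634= 2^(- 1)*41^1*103^1*317^ (-1 ) 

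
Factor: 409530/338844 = 365/302= 2^( - 1 )*5^1*73^1*151^( - 1)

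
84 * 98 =8232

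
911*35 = 31885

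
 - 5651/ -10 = 565 + 1/10 = 565.10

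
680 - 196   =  484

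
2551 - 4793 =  - 2242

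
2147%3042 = 2147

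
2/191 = 2/191 = 0.01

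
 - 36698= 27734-64432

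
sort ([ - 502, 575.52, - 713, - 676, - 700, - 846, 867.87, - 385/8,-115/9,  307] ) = [ - 846, - 713 , - 700, - 676, - 502, - 385/8, - 115/9,  307,575.52,  867.87]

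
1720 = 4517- 2797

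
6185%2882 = 421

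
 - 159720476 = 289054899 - 448775375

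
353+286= 639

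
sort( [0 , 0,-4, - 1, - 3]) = [ - 4, - 3 , - 1 , 0, 0]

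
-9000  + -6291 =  - 15291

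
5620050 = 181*31050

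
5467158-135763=5331395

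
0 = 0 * 5933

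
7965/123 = 64  +  31/41 = 64.76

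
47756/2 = 23878=23878.00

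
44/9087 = 44/9087 = 0.00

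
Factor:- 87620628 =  - 2^2 * 3^1 * 19^1 * 384301^1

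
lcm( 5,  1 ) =5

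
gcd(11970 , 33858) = 342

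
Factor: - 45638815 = -5^1*1867^1*4889^1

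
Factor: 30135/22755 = 7^2*37^(-1 ) = 49/37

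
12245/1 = 12245 = 12245.00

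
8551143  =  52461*163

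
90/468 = 5/26 = 0.19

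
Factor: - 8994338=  - 2^1 * 4497169^1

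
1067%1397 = 1067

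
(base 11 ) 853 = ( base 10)1026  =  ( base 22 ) 22e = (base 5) 13101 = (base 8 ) 2002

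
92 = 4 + 88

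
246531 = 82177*3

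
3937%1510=917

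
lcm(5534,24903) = 49806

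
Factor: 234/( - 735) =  - 2^1 * 3^1*5^( - 1)*7^( - 2) * 13^1  =  - 78/245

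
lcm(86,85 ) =7310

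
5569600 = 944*5900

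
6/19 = 6/19  =  0.32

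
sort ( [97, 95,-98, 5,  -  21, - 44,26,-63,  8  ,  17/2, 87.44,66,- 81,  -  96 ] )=[- 98, - 96,-81, - 63, - 44, -21, 5,8, 17/2 , 26, 66,87.44,95,97]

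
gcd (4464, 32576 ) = 16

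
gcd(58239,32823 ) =9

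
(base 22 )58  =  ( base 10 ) 118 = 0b1110110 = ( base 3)11101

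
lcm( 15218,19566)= 136962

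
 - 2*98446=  -196892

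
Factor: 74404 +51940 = 2^3*17^1*929^1 = 126344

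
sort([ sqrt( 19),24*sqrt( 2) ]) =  [ sqrt( 19),24  *  sqrt( 2)]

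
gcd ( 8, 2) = 2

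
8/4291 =8/4291 = 0.00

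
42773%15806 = 11161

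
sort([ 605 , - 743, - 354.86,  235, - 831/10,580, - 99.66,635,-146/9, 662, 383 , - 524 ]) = [ - 743, - 524, - 354.86, - 99.66, - 831/10  , - 146/9 , 235, 383 , 580,605, 635, 662]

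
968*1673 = 1619464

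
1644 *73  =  120012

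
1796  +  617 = 2413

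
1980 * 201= 397980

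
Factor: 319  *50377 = 16070263 = 11^1*29^1* 50377^1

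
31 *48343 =1498633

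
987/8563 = 987/8563 = 0.12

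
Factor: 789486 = 2^1* 3^1*131581^1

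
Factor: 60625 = 5^4*97^1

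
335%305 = 30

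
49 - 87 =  - 38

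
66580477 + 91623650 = 158204127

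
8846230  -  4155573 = 4690657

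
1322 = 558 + 764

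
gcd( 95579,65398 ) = 1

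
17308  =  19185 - 1877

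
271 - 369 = - 98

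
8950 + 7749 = 16699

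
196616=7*28088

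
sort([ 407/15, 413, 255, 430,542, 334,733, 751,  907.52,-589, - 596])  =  [-596, - 589  ,  407/15,255, 334, 413 , 430, 542,733, 751, 907.52]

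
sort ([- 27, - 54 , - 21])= [ - 54,- 27, - 21 ] 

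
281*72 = 20232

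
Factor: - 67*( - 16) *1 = 1072 = 2^4 * 67^1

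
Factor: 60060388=2^2*17^1*883241^1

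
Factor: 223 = 223^1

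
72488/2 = 36244  =  36244.00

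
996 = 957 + 39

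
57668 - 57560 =108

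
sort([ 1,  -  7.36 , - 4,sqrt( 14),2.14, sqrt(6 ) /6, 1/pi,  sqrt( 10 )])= [ -7.36, - 4, 1/pi, sqrt( 6 ) /6, 1 , 2.14,sqrt( 10), sqrt(14)]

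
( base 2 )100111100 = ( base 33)9j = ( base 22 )e8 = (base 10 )316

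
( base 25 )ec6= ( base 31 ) 9d4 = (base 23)h2h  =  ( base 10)9056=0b10001101100000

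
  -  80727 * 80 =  - 6458160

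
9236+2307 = 11543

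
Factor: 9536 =2^6*149^1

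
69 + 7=76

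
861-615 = 246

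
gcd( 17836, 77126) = 98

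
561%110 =11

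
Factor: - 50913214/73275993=-2^1*3^( - 2 ) * 7^( - 1)*11^1*23^1*239^1*421^1 *1163111^( - 1 )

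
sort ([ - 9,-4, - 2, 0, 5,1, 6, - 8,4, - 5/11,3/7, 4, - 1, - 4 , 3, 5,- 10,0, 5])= [ - 10, - 9, - 8, - 4 , - 4, - 2, - 1, -5/11, 0, 0,  3/7, 1, 3, 4, 4,5 , 5 , 5,6]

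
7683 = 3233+4450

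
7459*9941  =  74149919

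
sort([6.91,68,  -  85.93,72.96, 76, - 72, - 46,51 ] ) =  [ - 85.93, - 72, - 46,  6.91, 51,68,72.96,76 ]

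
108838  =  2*54419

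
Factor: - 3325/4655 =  - 5^1*7^( - 1)  =  -5/7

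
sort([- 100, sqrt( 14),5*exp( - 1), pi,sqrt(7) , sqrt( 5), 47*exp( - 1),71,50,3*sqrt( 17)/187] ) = [ - 100,3 * sqrt ( 17 )/187,5*exp( -1),sqrt( 5),sqrt (7),pi , sqrt( 14),47*exp(-1),50,  71] 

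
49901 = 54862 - 4961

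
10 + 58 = 68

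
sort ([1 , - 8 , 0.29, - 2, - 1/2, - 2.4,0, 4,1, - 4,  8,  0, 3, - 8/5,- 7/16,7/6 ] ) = [ - 8,-4, - 2.4,-2, - 8/5, - 1/2, - 7/16,0, 0 , 0.29,1, 1, 7/6,3 , 4, 8] 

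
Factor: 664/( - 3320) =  - 1/5 = - 5^(  -  1)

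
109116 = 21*5196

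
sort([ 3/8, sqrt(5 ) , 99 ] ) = [ 3/8, sqrt (5),  99 ]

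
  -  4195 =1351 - 5546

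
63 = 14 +49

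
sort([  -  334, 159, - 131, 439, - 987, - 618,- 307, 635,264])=[-987, - 618,  -  334,-307 ,-131, 159,  264,439,635 ] 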